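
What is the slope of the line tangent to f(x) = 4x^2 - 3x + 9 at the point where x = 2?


The slope of the tangent line equals f'(x) at the point.
f(x) = 4x^2 - 3x + 9
f'(x) = 8x - 3
At x = 2:
f'(2) = 8 * 2 - 3
= 16 - 3
= 13

13


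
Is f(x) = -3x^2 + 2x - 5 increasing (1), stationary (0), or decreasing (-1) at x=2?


Compute f'(x) to determine behavior:
f'(x) = -6x + 2
f'(2) = -6 * 2 + 2
= -12 + 2
= -10
Since f'(2) < 0, the function is decreasing (-1)

-1


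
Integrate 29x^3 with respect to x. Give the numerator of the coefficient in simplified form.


Apply the power rule for integration:
integral of ax^n dx = a/(n+1) * x^(n+1) + C
integral of 29x^3 dx
= 29/4 * x^4 + C
The coefficient in lowest terms is 29/4, and its numerator is 29

29


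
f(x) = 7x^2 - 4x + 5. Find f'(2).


Differentiate term by term using power and sum rules:
f(x) = 7x^2 - 4x + 5
f'(x) = 14x - 4
Substitute x = 2:
f'(2) = 14 * 2 - 4
= 28 - 4
= 24

24


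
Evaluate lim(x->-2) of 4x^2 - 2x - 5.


Since polynomials are continuous, we use direct substitution.
lim(x->-2) of 4x^2 - 2x - 5
= 4 * (-2)^2 - 2 * (-2) - 5
= 16 + 4 - 5
= 15

15


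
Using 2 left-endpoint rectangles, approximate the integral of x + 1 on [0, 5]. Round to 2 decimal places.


Left Riemann sum uses left endpoints of each subinterval.
Interval: [0, 5], n = 2
dx = (5 - 0) / 2 = 5/2
Left endpoints: [0, 5/2]
f values: [1, 7/2]
Sum = dx * (sum of f values)
= 5/2 * 9/2
= 45/4 = 11.25

11.25


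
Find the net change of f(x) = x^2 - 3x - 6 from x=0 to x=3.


Net change = f(b) - f(a)
f(x) = x^2 - 3x - 6
Compute f(3):
f(3) = 1 * 3^2 - 3 * 3 - 6
= 9 - 9 - 6
= -6
Compute f(0):
f(0) = 1 * 0^2 - 3 * 0 - 6
= 0 + 0 - 6
= -6
Net change = -6 - (-6) = 0

0


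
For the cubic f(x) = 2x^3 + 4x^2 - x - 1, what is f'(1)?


Differentiate f(x) = 2x^3 + 4x^2 - x - 1 term by term:
f'(x) = 6x^2 + 8x - 1
Substitute x = 1:
f'(1) = 6 * 1^2 + 8 * 1 - 1
= 6 + 8 - 1
= 13

13


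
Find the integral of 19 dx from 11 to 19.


The integral of a constant k over [a, b] equals k * (b - a).
integral from 11 to 19 of 19 dx
= 19 * (19 - 11)
= 19 * 8
= 152

152


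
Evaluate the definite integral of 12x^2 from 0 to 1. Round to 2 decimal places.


Find the antiderivative of 12x^2:
F(x) = 12/3 * x^3
Apply the Fundamental Theorem of Calculus:
F(1) - F(0)
= 12/3 * 1^3 - 12/3 * 0^3
= 12/3 * (1 - 0)
= 12/3 * 1
= 4 = 4.00

4.00


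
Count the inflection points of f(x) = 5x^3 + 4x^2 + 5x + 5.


Inflection points occur where f''(x) = 0 and concavity changes.
f(x) = 5x^3 + 4x^2 + 5x + 5
f'(x) = 15x^2 + 8x + 5
f''(x) = 30x + 8
Set f''(x) = 0:
30x + 8 = 0
x = -8 / 30 = -4/15
Since f''(x) is linear (degree 1), it changes sign at this point.
Therefore there is exactly 1 inflection point.

1


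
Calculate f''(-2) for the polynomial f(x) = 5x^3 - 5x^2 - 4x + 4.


First derivative:
f'(x) = 15x^2 - 10x - 4
Second derivative:
f''(x) = 30x - 10
Substitute x = -2:
f''(-2) = 30 * (-2) - 10
= -60 - 10
= -70

-70


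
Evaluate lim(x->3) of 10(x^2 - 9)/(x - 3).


Direct substitution gives 0/0, so we factor the numerator.
Factor: 10(x^2 - 9) = 10 * (x - 3)(x + 3)
Cancel the common factor (x - 3):
10(x^2 - 9)/(x - 3) = 10 * (x + 3)
Now substitute x = 3:
= 10 * (3 + 3) = 60

60


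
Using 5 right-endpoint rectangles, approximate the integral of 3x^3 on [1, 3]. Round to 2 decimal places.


Right Riemann sum uses right endpoints of each subinterval.
Interval: [1, 3], n = 5
dx = (3 - 1) / 5 = 2/5
Right endpoints: [7/5, 9/5, 11/5, 13/5, 3]
f values: [1029/125, 2187/125, 3993/125, 6591/125, 81]
Sum = dx * (sum of f values)
= 2/5 * 957/5
= 1914/25 = 76.56

76.56


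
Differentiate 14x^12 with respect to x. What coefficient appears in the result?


We apply the power rule: d/dx [ax^n] = a*n * x^(n-1)
d/dx [14x^12]
= 14 * 12 * x^(12-1)
= 168x^11
The coefficient is 168

168


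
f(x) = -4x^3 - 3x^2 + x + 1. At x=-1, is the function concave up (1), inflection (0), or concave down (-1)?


Concavity is determined by the sign of f''(x).
f(x) = -4x^3 - 3x^2 + x + 1
f'(x) = -12x^2 - 6x + 1
f''(x) = -24x - 6
f''(-1) = -24 * (-1) - 6
= 24 - 6
= 18
Since f''(-1) > 0, the function is concave up (1)

1


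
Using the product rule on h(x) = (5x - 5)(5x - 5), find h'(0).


Let u(x) = 5x - 5 and v(x) = 5x - 5
u'(x) = 5
v'(x) = 5
Product rule: h'(x) = u'(x)*v(x) + u(x)*v'(x)
= 5 * (5x - 5) + (5x - 5) * 5
At x = 0:
u(0) = 5 * 0 - 5 = -5
v(0) = 5 * 0 - 5 = -5
h'(0) = 5 * (-5) + (-5) * 5
= -25 - 25
= -50

-50


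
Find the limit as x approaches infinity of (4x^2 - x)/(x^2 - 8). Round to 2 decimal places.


For limits at infinity with equal-degree polynomials,
we compare leading coefficients.
Numerator leading term: 4x^2
Denominator leading term: x^2
Divide both by x^2:
lim = (4 - 1/x) / (1 - 8/x^2)
As x -> infinity, the 1/x and 1/x^2 terms vanish:
= 4/1 = 4 = 4.00

4.00


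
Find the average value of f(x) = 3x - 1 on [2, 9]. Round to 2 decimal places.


Average value = 1/(b-a) * integral from a to b of f(x) dx
First compute the integral of 3x - 1:
F(x) = (3/2)x^2 - x
F(9) = 3/2 * 81 - 1 * 9 = 225/2
F(2) = 3/2 * 4 - 1 * 2 = 4
Integral = 225/2 - 4 = 217/2
Average = (217/2) / (9 - 2) = (217/2) / 7
= 31/2 = 15.50

15.50


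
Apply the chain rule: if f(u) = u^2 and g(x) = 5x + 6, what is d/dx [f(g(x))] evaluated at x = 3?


Using the chain rule: (f(g(x)))' = f'(g(x)) * g'(x)
First, find g(3):
g(3) = 5 * 3 + 6 = 21
Next, f'(u) = 2u
And g'(x) = 5
So f'(g(3)) * g'(3)
= 2 * 21 * 5
= 210

210


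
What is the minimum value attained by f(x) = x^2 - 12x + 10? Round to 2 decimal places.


For a quadratic f(x) = ax^2 + bx + c with a > 0, the minimum is at the vertex.
Vertex x-coordinate: x = -b/(2a)
x = -(-12) / (2 * 1)
x = 12/2 = 6
Substitute back to find the minimum value:
f(6) = 1 * 6^2 - 12 * 6 + 10
= 36 - 72 + 10
= -26 = -26.00

-26.00


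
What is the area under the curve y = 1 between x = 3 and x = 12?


The area under a constant function y = 1 is a rectangle.
Width = 12 - 3 = 9
Height = 1
Area = width * height
= 9 * 1
= 9

9


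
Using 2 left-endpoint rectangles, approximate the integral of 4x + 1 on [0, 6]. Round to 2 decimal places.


Left Riemann sum uses left endpoints of each subinterval.
Interval: [0, 6], n = 2
dx = (6 - 0) / 2 = 3
Left endpoints: [0, 3]
f values: [1, 13]
Sum = dx * (sum of f values)
= 3 * 14
= 42 = 42.00

42.00


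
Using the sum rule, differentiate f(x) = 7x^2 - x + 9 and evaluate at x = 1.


Differentiate term by term using power and sum rules:
f(x) = 7x^2 - x + 9
f'(x) = 14x - 1
Substitute x = 1:
f'(1) = 14 * 1 - 1
= 14 - 1
= 13

13


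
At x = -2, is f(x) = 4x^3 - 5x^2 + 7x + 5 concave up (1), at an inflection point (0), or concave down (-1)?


Concavity is determined by the sign of f''(x).
f(x) = 4x^3 - 5x^2 + 7x + 5
f'(x) = 12x^2 - 10x + 7
f''(x) = 24x - 10
f''(-2) = 24 * (-2) - 10
= -48 - 10
= -58
Since f''(-2) < 0, the function is concave down (-1)

-1


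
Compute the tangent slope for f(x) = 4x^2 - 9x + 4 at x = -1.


The slope of the tangent line equals f'(x) at the point.
f(x) = 4x^2 - 9x + 4
f'(x) = 8x - 9
At x = -1:
f'(-1) = 8 * (-1) - 9
= -8 - 9
= -17

-17


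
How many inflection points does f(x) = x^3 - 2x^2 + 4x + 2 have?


Inflection points occur where f''(x) = 0 and concavity changes.
f(x) = x^3 - 2x^2 + 4x + 2
f'(x) = 3x^2 - 4x + 4
f''(x) = 6x - 4
Set f''(x) = 0:
6x - 4 = 0
x = 4 / 6 = 2/3
Since f''(x) is linear (degree 1), it changes sign at this point.
Therefore there is exactly 1 inflection point.

1


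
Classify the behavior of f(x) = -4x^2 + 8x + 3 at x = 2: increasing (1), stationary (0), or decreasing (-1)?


Compute f'(x) to determine behavior:
f'(x) = -8x + 8
f'(2) = -8 * 2 + 8
= -16 + 8
= -8
Since f'(2) < 0, the function is decreasing (-1)

-1


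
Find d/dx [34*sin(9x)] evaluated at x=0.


Apply the chain rule to differentiate 34*sin(9x):
d/dx [34*sin(9x)]
= 34 * cos(9x) * d/dx(9x)
= 34 * 9 * cos(9x)
= 306 * cos(9x)
Evaluate at x = 0:
= 306 * cos(0)
= 306 * 1
= 306

306


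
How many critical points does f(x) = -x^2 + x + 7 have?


Find where f'(x) = 0:
f'(x) = -2x + 1
Set f'(x) = 0:
-2x + 1 = 0
x = -1 / (-2) = 1/2
This is a linear equation in x, so there is exactly one solution.
Number of critical points: 1

1


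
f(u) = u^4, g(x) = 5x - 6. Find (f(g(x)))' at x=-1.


Using the chain rule: (f(g(x)))' = f'(g(x)) * g'(x)
First, find g(-1):
g(-1) = 5 * (-1) - 6 = -11
Next, f'(u) = 4u^3
And g'(x) = 5
So f'(g(-1)) * g'(-1)
= 4 * (-11)^3 * 5
= 4 * (-1331) * 5
= -26620

-26620


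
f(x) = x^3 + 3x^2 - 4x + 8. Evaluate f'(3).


Differentiate f(x) = x^3 + 3x^2 - 4x + 8 term by term:
f'(x) = 3x^2 + 6x - 4
Substitute x = 3:
f'(3) = 3 * 3^2 + 6 * 3 - 4
= 27 + 18 - 4
= 41

41


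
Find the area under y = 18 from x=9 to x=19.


The area under a constant function y = 18 is a rectangle.
Width = 19 - 9 = 10
Height = 18
Area = width * height
= 10 * 18
= 180

180


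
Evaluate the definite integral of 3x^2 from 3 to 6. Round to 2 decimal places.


Find the antiderivative of 3x^2:
F(x) = 3/3 * x^3
Apply the Fundamental Theorem of Calculus:
F(6) - F(3)
= 3/3 * 6^3 - 3/3 * 3^3
= 3/3 * (216 - 27)
= 3/3 * 189
= 189 = 189.00

189.00


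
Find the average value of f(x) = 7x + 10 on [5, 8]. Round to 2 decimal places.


Average value = 1/(b-a) * integral from a to b of f(x) dx
First compute the integral of 7x + 10:
F(x) = (7/2)x^2 + 10x
F(8) = 7/2 * 64 + 10 * 8 = 304
F(5) = 7/2 * 25 + 10 * 5 = 275/2
Integral = 304 - 275/2 = 333/2
Average = (333/2) / (8 - 5) = (333/2) / 3
= 111/2 = 55.50

55.50


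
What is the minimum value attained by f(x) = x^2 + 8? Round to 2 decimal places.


For a quadratic f(x) = ax^2 + bx + c with a > 0, the minimum is at the vertex.
Vertex x-coordinate: x = -b/(2a)
x = -(0) / (2 * 1)
x = 0/2 = 0
Substitute back to find the minimum value:
f(0) = 1 * 0^2 + 0 * 0 + 8
= 0 + 0 + 8
= 8 = 8.00

8.00


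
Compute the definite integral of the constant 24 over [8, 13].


The integral of a constant k over [a, b] equals k * (b - a).
integral from 8 to 13 of 24 dx
= 24 * (13 - 8)
= 24 * 5
= 120

120


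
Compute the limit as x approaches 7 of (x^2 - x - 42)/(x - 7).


Direct substitution gives 0/0, so we factor the numerator.
Factor: (x^2 - x - 42) = (x - 7)(x + 6)
Cancel the common factor (x - 7):
(x^2 - x - 42)/(x - 7) = (x + 6)
Now substitute x = 7:
= (7) - (-6) = 13

13


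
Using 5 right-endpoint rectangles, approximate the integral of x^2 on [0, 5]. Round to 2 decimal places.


Right Riemann sum uses right endpoints of each subinterval.
Interval: [0, 5], n = 5
dx = (5 - 0) / 5 = 1
Right endpoints: [1, 2, 3, 4, 5]
f values: [1, 4, 9, 16, 25]
Sum = dx * (sum of f values)
= 1 * 55
= 55 = 55.00

55.00


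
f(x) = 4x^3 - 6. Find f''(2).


First derivative:
f'(x) = 12x^2
Second derivative:
f''(x) = 24x
Substitute x = 2:
f''(2) = 24 * 2 + 0
= 48 + 0
= 48

48


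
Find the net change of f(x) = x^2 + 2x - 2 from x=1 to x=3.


Net change = f(b) - f(a)
f(x) = x^2 + 2x - 2
Compute f(3):
f(3) = 1 * 3^2 + 2 * 3 - 2
= 9 + 6 - 2
= 13
Compute f(1):
f(1) = 1 * 1^2 + 2 * 1 - 2
= 1 + 2 - 2
= 1
Net change = 13 - 1 = 12

12


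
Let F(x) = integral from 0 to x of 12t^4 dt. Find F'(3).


By the Fundamental Theorem of Calculus (Part 1):
If F(x) = integral from 0 to x of f(t) dt, then F'(x) = f(x)
Here f(t) = 12t^4
So F'(x) = 12x^4
Evaluate at x = 3:
F'(3) = 12 * 3^4
= 12 * 81
= 972

972


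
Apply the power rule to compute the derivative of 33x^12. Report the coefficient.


We apply the power rule: d/dx [ax^n] = a*n * x^(n-1)
d/dx [33x^12]
= 33 * 12 * x^(12-1)
= 396x^11
The coefficient is 396

396


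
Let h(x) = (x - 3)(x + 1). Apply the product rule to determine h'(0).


Let u(x) = x - 3 and v(x) = x + 1
u'(x) = 1
v'(x) = 1
Product rule: h'(x) = u'(x)*v(x) + u(x)*v'(x)
= 1 * (x + 1) + (x - 3) * 1
At x = 0:
u(0) = 1 * 0 - 3 = -3
v(0) = 1 * 0 + 1 = 1
h'(0) = 1 * 1 + (-3) * 1
= 1 - 3
= -2

-2


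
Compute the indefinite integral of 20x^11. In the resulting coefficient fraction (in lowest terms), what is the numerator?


Apply the power rule for integration:
integral of ax^n dx = a/(n+1) * x^(n+1) + C
integral of 20x^11 dx
= 20/12 * x^12 + C
= 5/3 * x^12 + C
The coefficient in lowest terms is 5/3, and its numerator is 5

5


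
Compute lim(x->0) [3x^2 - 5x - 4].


Since polynomials are continuous, we use direct substitution.
lim(x->0) of 3x^2 - 5x - 4
= 3 * 0^2 - 5 * 0 - 4
= 0 + 0 - 4
= -4

-4


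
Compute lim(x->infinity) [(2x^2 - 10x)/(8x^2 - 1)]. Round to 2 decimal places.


For limits at infinity with equal-degree polynomials,
we compare leading coefficients.
Numerator leading term: 2x^2
Denominator leading term: 8x^2
Divide both by x^2:
lim = (2 - 10/x) / (8 - 1/x^2)
As x -> infinity, the 1/x and 1/x^2 terms vanish:
= 2/8 = 1/4 = 0.25

0.25


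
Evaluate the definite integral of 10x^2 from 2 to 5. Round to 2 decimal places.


Find the antiderivative of 10x^2:
F(x) = 10/3 * x^3
Apply the Fundamental Theorem of Calculus:
F(5) - F(2)
= 10/3 * 5^3 - 10/3 * 2^3
= 10/3 * (125 - 8)
= 10/3 * 117
= 390 = 390.00

390.00


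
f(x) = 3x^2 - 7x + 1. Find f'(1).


Differentiate term by term using power and sum rules:
f(x) = 3x^2 - 7x + 1
f'(x) = 6x - 7
Substitute x = 1:
f'(1) = 6 * 1 - 7
= 6 - 7
= -1

-1


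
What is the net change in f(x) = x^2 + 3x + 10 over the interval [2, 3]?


Net change = f(b) - f(a)
f(x) = x^2 + 3x + 10
Compute f(3):
f(3) = 1 * 3^2 + 3 * 3 + 10
= 9 + 9 + 10
= 28
Compute f(2):
f(2) = 1 * 2^2 + 3 * 2 + 10
= 4 + 6 + 10
= 20
Net change = 28 - 20 = 8

8


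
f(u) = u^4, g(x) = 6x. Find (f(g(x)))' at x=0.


Using the chain rule: (f(g(x)))' = f'(g(x)) * g'(x)
First, find g(0):
g(0) = 6 * 0 + 0 = 0
Next, f'(u) = 4u^3
And g'(x) = 6
So f'(g(0)) * g'(0)
= 4 * 0^3 * 6
= 4 * 0 * 6
= 0

0


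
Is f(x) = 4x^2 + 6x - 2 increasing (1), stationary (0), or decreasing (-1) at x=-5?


Compute f'(x) to determine behavior:
f'(x) = 8x + 6
f'(-5) = 8 * (-5) + 6
= -40 + 6
= -34
Since f'(-5) < 0, the function is decreasing (-1)

-1


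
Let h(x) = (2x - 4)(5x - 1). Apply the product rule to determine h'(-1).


Let u(x) = 2x - 4 and v(x) = 5x - 1
u'(x) = 2
v'(x) = 5
Product rule: h'(x) = u'(x)*v(x) + u(x)*v'(x)
= 2 * (5x - 1) + (2x - 4) * 5
At x = -1:
u(-1) = 2 * (-1) - 4 = -6
v(-1) = 5 * (-1) - 1 = -6
h'(-1) = 2 * (-6) + (-6) * 5
= -12 - 30
= -42

-42


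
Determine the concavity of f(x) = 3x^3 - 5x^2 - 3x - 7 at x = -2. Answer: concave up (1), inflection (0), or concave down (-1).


Concavity is determined by the sign of f''(x).
f(x) = 3x^3 - 5x^2 - 3x - 7
f'(x) = 9x^2 - 10x - 3
f''(x) = 18x - 10
f''(-2) = 18 * (-2) - 10
= -36 - 10
= -46
Since f''(-2) < 0, the function is concave down (-1)

-1


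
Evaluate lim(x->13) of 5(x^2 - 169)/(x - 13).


Direct substitution gives 0/0, so we factor the numerator.
Factor: 5(x^2 - 169) = 5 * (x - 13)(x + 13)
Cancel the common factor (x - 13):
5(x^2 - 169)/(x - 13) = 5 * (x + 13)
Now substitute x = 13:
= 5 * (13 + 13) = 130

130


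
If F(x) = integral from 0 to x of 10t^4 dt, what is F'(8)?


By the Fundamental Theorem of Calculus (Part 1):
If F(x) = integral from 0 to x of f(t) dt, then F'(x) = f(x)
Here f(t) = 10t^4
So F'(x) = 10x^4
Evaluate at x = 8:
F'(8) = 10 * 8^4
= 10 * 4096
= 40960

40960


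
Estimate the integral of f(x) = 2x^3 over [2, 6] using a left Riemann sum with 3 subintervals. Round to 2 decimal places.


Left Riemann sum uses left endpoints of each subinterval.
Interval: [2, 6], n = 3
dx = (6 - 2) / 3 = 4/3
Left endpoints: [2, 10/3, 14/3]
f values: [16, 2000/27, 5488/27]
Sum = dx * (sum of f values)
= 4/3 * 880/3
= 3520/9 ≈ 391.11

391.11


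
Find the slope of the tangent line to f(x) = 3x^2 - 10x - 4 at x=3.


The slope of the tangent line equals f'(x) at the point.
f(x) = 3x^2 - 10x - 4
f'(x) = 6x - 10
At x = 3:
f'(3) = 6 * 3 - 10
= 18 - 10
= 8

8


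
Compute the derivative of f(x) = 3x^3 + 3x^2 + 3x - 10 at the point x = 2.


Differentiate f(x) = 3x^3 + 3x^2 + 3x - 10 term by term:
f'(x) = 9x^2 + 6x + 3
Substitute x = 2:
f'(2) = 9 * 2^2 + 6 * 2 + 3
= 36 + 12 + 3
= 51

51


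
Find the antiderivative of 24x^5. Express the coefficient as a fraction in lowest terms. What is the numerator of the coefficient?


Apply the power rule for integration:
integral of ax^n dx = a/(n+1) * x^(n+1) + C
integral of 24x^5 dx
= 24/6 * x^6 + C
= 4 * x^6 + C
The coefficient in lowest terms is 4 = 4/1, so its numerator is 4

4


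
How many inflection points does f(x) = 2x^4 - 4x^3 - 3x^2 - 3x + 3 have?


Inflection points occur where f''(x) = 0 and concavity changes.
f(x) = 2x^4 - 4x^3 - 3x^2 - 3x + 3
f'(x) = 8x^3 - 12x^2 - 6x - 3
f''(x) = 24x^2 - 24x - 6
This is a quadratic in x. Use the discriminant to count real roots.
Discriminant = (-24)^2 - 4 * 24 * (-6)
= 576 - (-576)
= 1152
Since discriminant > 0, f''(x) = 0 has 2 distinct real solutions.
A quadratic with two distinct real roots changes sign at each root, so concavity changes at both.
Number of inflection points: 2

2


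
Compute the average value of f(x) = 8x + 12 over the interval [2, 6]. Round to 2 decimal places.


Average value = 1/(b-a) * integral from a to b of f(x) dx
First compute the integral of 8x + 12:
F(x) = 4x^2 + 12x
F(6) = 4 * 36 + 12 * 6 = 216
F(2) = 4 * 4 + 12 * 2 = 40
Integral = 216 - 40 = 176
Average = 176 / (6 - 2) = 176 / 4
= 44 = 44.00

44.00


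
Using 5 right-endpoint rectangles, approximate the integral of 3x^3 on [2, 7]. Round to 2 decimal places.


Right Riemann sum uses right endpoints of each subinterval.
Interval: [2, 7], n = 5
dx = (7 - 2) / 5 = 1
Right endpoints: [3, 4, 5, 6, 7]
f values: [81, 192, 375, 648, 1029]
Sum = dx * (sum of f values)
= 1 * 2325
= 2325 = 2325.00

2325.00


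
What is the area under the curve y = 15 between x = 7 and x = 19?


The area under a constant function y = 15 is a rectangle.
Width = 19 - 7 = 12
Height = 15
Area = width * height
= 12 * 15
= 180

180


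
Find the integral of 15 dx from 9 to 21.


The integral of a constant k over [a, b] equals k * (b - a).
integral from 9 to 21 of 15 dx
= 15 * (21 - 9)
= 15 * 12
= 180

180


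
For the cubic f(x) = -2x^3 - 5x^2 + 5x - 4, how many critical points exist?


Find where f'(x) = 0:
f(x) = -2x^3 - 5x^2 + 5x - 4
f'(x) = -6x^2 - 10x + 5
This is a quadratic in x. Use the discriminant to count real roots.
Discriminant = (-10)^2 - 4 * (-6) * 5
= 100 - (-120)
= 220
Since discriminant > 0, f'(x) = 0 has 2 real solutions.
Number of critical points: 2

2


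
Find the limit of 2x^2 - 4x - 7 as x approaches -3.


Since polynomials are continuous, we use direct substitution.
lim(x->-3) of 2x^2 - 4x - 7
= 2 * (-3)^2 - 4 * (-3) - 7
= 18 + 12 - 7
= 23

23


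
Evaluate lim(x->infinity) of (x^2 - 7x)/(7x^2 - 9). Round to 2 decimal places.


For limits at infinity with equal-degree polynomials,
we compare leading coefficients.
Numerator leading term: x^2
Denominator leading term: 7x^2
Divide both by x^2:
lim = (1 - 7/x) / (7 - 9/x^2)
As x -> infinity, the 1/x and 1/x^2 terms vanish:
= 1/7 ≈ 0.14

0.14


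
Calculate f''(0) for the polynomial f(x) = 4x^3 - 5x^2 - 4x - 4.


First derivative:
f'(x) = 12x^2 - 10x - 4
Second derivative:
f''(x) = 24x - 10
Substitute x = 0:
f''(0) = 24 * 0 - 10
= 0 - 10
= -10

-10


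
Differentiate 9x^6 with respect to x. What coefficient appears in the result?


We apply the power rule: d/dx [ax^n] = a*n * x^(n-1)
d/dx [9x^6]
= 9 * 6 * x^(6-1)
= 54x^5
The coefficient is 54

54


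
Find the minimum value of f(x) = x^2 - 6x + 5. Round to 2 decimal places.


For a quadratic f(x) = ax^2 + bx + c with a > 0, the minimum is at the vertex.
Vertex x-coordinate: x = -b/(2a)
x = -(-6) / (2 * 1)
x = 6/2 = 3
Substitute back to find the minimum value:
f(3) = 1 * 3^2 - 6 * 3 + 5
= 9 - 18 + 5
= -4 = -4.00

-4.00


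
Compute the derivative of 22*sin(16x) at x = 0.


Apply the chain rule to differentiate 22*sin(16x):
d/dx [22*sin(16x)]
= 22 * cos(16x) * d/dx(16x)
= 22 * 16 * cos(16x)
= 352 * cos(16x)
Evaluate at x = 0:
= 352 * cos(0)
= 352 * 1
= 352

352


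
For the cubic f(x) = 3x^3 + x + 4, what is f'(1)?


Differentiate f(x) = 3x^3 + x + 4 term by term:
f'(x) = 9x^2 + 1
Substitute x = 1:
f'(1) = 9 * 1^2 + 0 * 1 + 1
= 9 + 0 + 1
= 10

10


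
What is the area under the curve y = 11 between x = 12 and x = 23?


The area under a constant function y = 11 is a rectangle.
Width = 23 - 12 = 11
Height = 11
Area = width * height
= 11 * 11
= 121

121


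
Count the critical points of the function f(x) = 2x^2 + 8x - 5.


Find where f'(x) = 0:
f'(x) = 4x + 8
Set f'(x) = 0:
4x + 8 = 0
x = -8 / 4 = -2
This is a linear equation in x, so there is exactly one solution.
Number of critical points: 1

1


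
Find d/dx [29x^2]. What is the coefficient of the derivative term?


We apply the power rule: d/dx [ax^n] = a*n * x^(n-1)
d/dx [29x^2]
= 29 * 2 * x^(2-1)
= 58x
The coefficient is 58

58


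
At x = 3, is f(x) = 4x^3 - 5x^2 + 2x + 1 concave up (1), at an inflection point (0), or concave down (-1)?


Concavity is determined by the sign of f''(x).
f(x) = 4x^3 - 5x^2 + 2x + 1
f'(x) = 12x^2 - 10x + 2
f''(x) = 24x - 10
f''(3) = 24 * 3 - 10
= 72 - 10
= 62
Since f''(3) > 0, the function is concave up (1)

1


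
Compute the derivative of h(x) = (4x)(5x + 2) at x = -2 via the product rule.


Let u(x) = 4x and v(x) = 5x + 2
u'(x) = 4
v'(x) = 5
Product rule: h'(x) = u'(x)*v(x) + u(x)*v'(x)
= 4 * (5x + 2) + (4x) * 5
At x = -2:
u(-2) = 4 * (-2) + 0 = -8
v(-2) = 5 * (-2) + 2 = -8
h'(-2) = 4 * (-8) + (-8) * 5
= -32 - 40
= -72

-72


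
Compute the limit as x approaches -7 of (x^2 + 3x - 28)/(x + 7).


Direct substitution gives 0/0, so we factor the numerator.
Factor: (x^2 + 3x - 28) = (x + 7)(x - 4)
Cancel the common factor (x + 7):
(x^2 + 3x - 28)/(x + 7) = (x - 4)
Now substitute x = -7:
= (-7) - (4) = -11

-11


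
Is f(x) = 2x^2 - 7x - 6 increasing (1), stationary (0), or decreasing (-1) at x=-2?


Compute f'(x) to determine behavior:
f'(x) = 4x - 7
f'(-2) = 4 * (-2) - 7
= -8 - 7
= -15
Since f'(-2) < 0, the function is decreasing (-1)

-1


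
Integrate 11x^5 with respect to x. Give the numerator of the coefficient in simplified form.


Apply the power rule for integration:
integral of ax^n dx = a/(n+1) * x^(n+1) + C
integral of 11x^5 dx
= 11/6 * x^6 + C
The coefficient in lowest terms is 11/6, and its numerator is 11

11


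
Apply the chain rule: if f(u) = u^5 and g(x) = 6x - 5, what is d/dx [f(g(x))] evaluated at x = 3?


Using the chain rule: (f(g(x)))' = f'(g(x)) * g'(x)
First, find g(3):
g(3) = 6 * 3 - 5 = 13
Next, f'(u) = 5u^4
And g'(x) = 6
So f'(g(3)) * g'(3)
= 5 * 13^4 * 6
= 5 * 28561 * 6
= 856830

856830


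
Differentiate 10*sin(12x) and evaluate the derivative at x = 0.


Apply the chain rule to differentiate 10*sin(12x):
d/dx [10*sin(12x)]
= 10 * cos(12x) * d/dx(12x)
= 10 * 12 * cos(12x)
= 120 * cos(12x)
Evaluate at x = 0:
= 120 * cos(0)
= 120 * 1
= 120

120


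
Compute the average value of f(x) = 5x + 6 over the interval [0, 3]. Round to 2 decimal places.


Average value = 1/(b-a) * integral from a to b of f(x) dx
First compute the integral of 5x + 6:
F(x) = (5/2)x^2 + 6x
F(3) = 5/2 * 9 + 6 * 3 = 81/2
F(0) = 5/2 * 0 + 6 * 0 = 0
Integral = 81/2 - 0 = 81/2
Average = (81/2) / (3 - 0) = (81/2) / 3
= 27/2 = 13.50

13.50


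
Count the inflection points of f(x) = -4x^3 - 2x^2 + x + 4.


Inflection points occur where f''(x) = 0 and concavity changes.
f(x) = -4x^3 - 2x^2 + x + 4
f'(x) = -12x^2 - 4x + 1
f''(x) = -24x - 4
Set f''(x) = 0:
-24x - 4 = 0
x = 4 / (-24) = -1/6
Since f''(x) is linear (degree 1), it changes sign at this point.
Therefore there is exactly 1 inflection point.

1


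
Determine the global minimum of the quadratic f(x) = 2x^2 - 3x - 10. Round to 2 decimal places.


For a quadratic f(x) = ax^2 + bx + c with a > 0, the minimum is at the vertex.
Vertex x-coordinate: x = -b/(2a)
x = -(-3) / (2 * 2)
x = 3/4
Substitute back to find the minimum value:
f(3/4) = 2 * (3/4)^2 - 3 * (3/4) - 10
= 9/8 - 9/4 - 10
= -89/8 ≈ -11.13

-11.13


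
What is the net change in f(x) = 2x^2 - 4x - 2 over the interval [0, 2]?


Net change = f(b) - f(a)
f(x) = 2x^2 - 4x - 2
Compute f(2):
f(2) = 2 * 2^2 - 4 * 2 - 2
= 8 - 8 - 2
= -2
Compute f(0):
f(0) = 2 * 0^2 - 4 * 0 - 2
= 0 + 0 - 2
= -2
Net change = -2 - (-2) = 0

0


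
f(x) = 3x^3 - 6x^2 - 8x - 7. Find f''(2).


First derivative:
f'(x) = 9x^2 - 12x - 8
Second derivative:
f''(x) = 18x - 12
Substitute x = 2:
f''(2) = 18 * 2 - 12
= 36 - 12
= 24

24


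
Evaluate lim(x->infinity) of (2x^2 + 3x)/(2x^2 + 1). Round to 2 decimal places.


For limits at infinity with equal-degree polynomials,
we compare leading coefficients.
Numerator leading term: 2x^2
Denominator leading term: 2x^2
Divide both by x^2:
lim = (2 + 3/x) / (2 + 1/x^2)
As x -> infinity, the 1/x and 1/x^2 terms vanish:
= 2/2 = 1 = 1.00

1.00


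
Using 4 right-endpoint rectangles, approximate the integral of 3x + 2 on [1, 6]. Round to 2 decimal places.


Right Riemann sum uses right endpoints of each subinterval.
Interval: [1, 6], n = 4
dx = (6 - 1) / 4 = 5/4
Right endpoints: [9/4, 7/2, 19/4, 6]
f values: [35/4, 25/2, 65/4, 20]
Sum = dx * (sum of f values)
= 5/4 * 115/2
= 575/8 ≈ 71.88

71.88


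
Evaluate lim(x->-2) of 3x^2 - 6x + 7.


Since polynomials are continuous, we use direct substitution.
lim(x->-2) of 3x^2 - 6x + 7
= 3 * (-2)^2 - 6 * (-2) + 7
= 12 + 12 + 7
= 31

31


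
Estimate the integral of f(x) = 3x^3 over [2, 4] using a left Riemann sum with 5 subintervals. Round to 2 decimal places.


Left Riemann sum uses left endpoints of each subinterval.
Interval: [2, 4], n = 5
dx = (4 - 2) / 5 = 2/5
Left endpoints: [2, 12/5, 14/5, 16/5, 18/5]
f values: [24, 5184/125, 8232/125, 12288/125, 17496/125]
Sum = dx * (sum of f values)
= 2/5 * 1848/5
= 3696/25 = 147.84

147.84


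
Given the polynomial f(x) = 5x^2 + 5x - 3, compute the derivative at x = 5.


Differentiate term by term using power and sum rules:
f(x) = 5x^2 + 5x - 3
f'(x) = 10x + 5
Substitute x = 5:
f'(5) = 10 * 5 + 5
= 50 + 5
= 55

55


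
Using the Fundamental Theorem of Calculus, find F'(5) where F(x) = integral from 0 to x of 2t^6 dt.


By the Fundamental Theorem of Calculus (Part 1):
If F(x) = integral from 0 to x of f(t) dt, then F'(x) = f(x)
Here f(t) = 2t^6
So F'(x) = 2x^6
Evaluate at x = 5:
F'(5) = 2 * 5^6
= 2 * 15625
= 31250

31250


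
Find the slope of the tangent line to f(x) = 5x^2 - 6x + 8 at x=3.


The slope of the tangent line equals f'(x) at the point.
f(x) = 5x^2 - 6x + 8
f'(x) = 10x - 6
At x = 3:
f'(3) = 10 * 3 - 6
= 30 - 6
= 24

24


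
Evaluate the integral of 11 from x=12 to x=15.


The integral of a constant k over [a, b] equals k * (b - a).
integral from 12 to 15 of 11 dx
= 11 * (15 - 12)
= 11 * 3
= 33

33


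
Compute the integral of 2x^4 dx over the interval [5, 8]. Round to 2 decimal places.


Find the antiderivative of 2x^4:
F(x) = 2/5 * x^5
Apply the Fundamental Theorem of Calculus:
F(8) - F(5)
= 2/5 * 8^5 - 2/5 * 5^5
= 2/5 * (32768 - 3125)
= 2/5 * 29643
= 59286/5 = 11857.20

11857.20


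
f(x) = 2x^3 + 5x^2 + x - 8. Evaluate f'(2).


Differentiate f(x) = 2x^3 + 5x^2 + x - 8 term by term:
f'(x) = 6x^2 + 10x + 1
Substitute x = 2:
f'(2) = 6 * 2^2 + 10 * 2 + 1
= 24 + 20 + 1
= 45

45


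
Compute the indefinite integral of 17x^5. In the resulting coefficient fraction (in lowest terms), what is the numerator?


Apply the power rule for integration:
integral of ax^n dx = a/(n+1) * x^(n+1) + C
integral of 17x^5 dx
= 17/6 * x^6 + C
The coefficient in lowest terms is 17/6, and its numerator is 17

17


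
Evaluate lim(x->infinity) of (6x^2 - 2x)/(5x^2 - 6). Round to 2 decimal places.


For limits at infinity with equal-degree polynomials,
we compare leading coefficients.
Numerator leading term: 6x^2
Denominator leading term: 5x^2
Divide both by x^2:
lim = (6 - 2/x) / (5 - 6/x^2)
As x -> infinity, the 1/x and 1/x^2 terms vanish:
= 6/5 = 1.20

1.20


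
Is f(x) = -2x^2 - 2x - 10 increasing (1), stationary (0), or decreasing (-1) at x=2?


Compute f'(x) to determine behavior:
f'(x) = -4x - 2
f'(2) = -4 * 2 - 2
= -8 - 2
= -10
Since f'(2) < 0, the function is decreasing (-1)

-1


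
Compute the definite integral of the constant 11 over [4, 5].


The integral of a constant k over [a, b] equals k * (b - a).
integral from 4 to 5 of 11 dx
= 11 * (5 - 4)
= 11 * 1
= 11

11


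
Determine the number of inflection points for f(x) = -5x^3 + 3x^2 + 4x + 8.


Inflection points occur where f''(x) = 0 and concavity changes.
f(x) = -5x^3 + 3x^2 + 4x + 8
f'(x) = -15x^2 + 6x + 4
f''(x) = -30x + 6
Set f''(x) = 0:
-30x + 6 = 0
x = -6 / (-30) = 1/5
Since f''(x) is linear (degree 1), it changes sign at this point.
Therefore there is exactly 1 inflection point.

1


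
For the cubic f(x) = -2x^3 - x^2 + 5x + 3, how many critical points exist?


Find where f'(x) = 0:
f(x) = -2x^3 - x^2 + 5x + 3
f'(x) = -6x^2 - 2x + 5
This is a quadratic in x. Use the discriminant to count real roots.
Discriminant = (-2)^2 - 4 * (-6) * 5
= 4 - (-120)
= 124
Since discriminant > 0, f'(x) = 0 has 2 real solutions.
Number of critical points: 2

2


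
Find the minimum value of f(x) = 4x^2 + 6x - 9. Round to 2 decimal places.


For a quadratic f(x) = ax^2 + bx + c with a > 0, the minimum is at the vertex.
Vertex x-coordinate: x = -b/(2a)
x = -(6) / (2 * 4)
x = -6/8 = -3/4
Substitute back to find the minimum value:
f(-3/4) = 4 * (-3/4)^2 + 6 * (-3/4) - 9
= 9/4 - 9/2 - 9
= -45/4 = -11.25

-11.25


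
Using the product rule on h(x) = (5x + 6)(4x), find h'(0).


Let u(x) = 5x + 6 and v(x) = 4x
u'(x) = 5
v'(x) = 4
Product rule: h'(x) = u'(x)*v(x) + u(x)*v'(x)
= 5 * (4x) + (5x + 6) * 4
At x = 0:
u(0) = 5 * 0 + 6 = 6
v(0) = 4 * 0 + 0 = 0
h'(0) = 5 * 0 + 6 * 4
= 0 + 24
= 24

24


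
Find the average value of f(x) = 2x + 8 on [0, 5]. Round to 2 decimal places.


Average value = 1/(b-a) * integral from a to b of f(x) dx
First compute the integral of 2x + 8:
F(x) = x^2 + 8x
F(5) = 1 * 25 + 8 * 5 = 65
F(0) = 1 * 0 + 8 * 0 = 0
Integral = 65 - 0 = 65
Average = 65 / (5 - 0) = 65 / 5
= 13 = 13.00

13.00


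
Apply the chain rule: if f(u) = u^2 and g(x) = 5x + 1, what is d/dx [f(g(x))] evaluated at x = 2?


Using the chain rule: (f(g(x)))' = f'(g(x)) * g'(x)
First, find g(2):
g(2) = 5 * 2 + 1 = 11
Next, f'(u) = 2u
And g'(x) = 5
So f'(g(2)) * g'(2)
= 2 * 11 * 5
= 110

110


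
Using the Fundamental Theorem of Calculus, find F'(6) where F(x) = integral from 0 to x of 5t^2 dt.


By the Fundamental Theorem of Calculus (Part 1):
If F(x) = integral from 0 to x of f(t) dt, then F'(x) = f(x)
Here f(t) = 5t^2
So F'(x) = 5x^2
Evaluate at x = 6:
F'(6) = 5 * 6^2
= 5 * 36
= 180

180


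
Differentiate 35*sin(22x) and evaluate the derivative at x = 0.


Apply the chain rule to differentiate 35*sin(22x):
d/dx [35*sin(22x)]
= 35 * cos(22x) * d/dx(22x)
= 35 * 22 * cos(22x)
= 770 * cos(22x)
Evaluate at x = 0:
= 770 * cos(0)
= 770 * 1
= 770

770


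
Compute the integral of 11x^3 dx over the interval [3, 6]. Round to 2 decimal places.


Find the antiderivative of 11x^3:
F(x) = 11/4 * x^4
Apply the Fundamental Theorem of Calculus:
F(6) - F(3)
= 11/4 * 6^4 - 11/4 * 3^4
= 11/4 * (1296 - 81)
= 11/4 * 1215
= 13365/4 = 3341.25

3341.25


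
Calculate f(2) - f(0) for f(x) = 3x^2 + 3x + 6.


Net change = f(b) - f(a)
f(x) = 3x^2 + 3x + 6
Compute f(2):
f(2) = 3 * 2^2 + 3 * 2 + 6
= 12 + 6 + 6
= 24
Compute f(0):
f(0) = 3 * 0^2 + 3 * 0 + 6
= 0 + 0 + 6
= 6
Net change = 24 - 6 = 18

18


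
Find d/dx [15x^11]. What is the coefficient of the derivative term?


We apply the power rule: d/dx [ax^n] = a*n * x^(n-1)
d/dx [15x^11]
= 15 * 11 * x^(11-1)
= 165x^10
The coefficient is 165

165


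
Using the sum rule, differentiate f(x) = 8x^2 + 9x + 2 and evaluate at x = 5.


Differentiate term by term using power and sum rules:
f(x) = 8x^2 + 9x + 2
f'(x) = 16x + 9
Substitute x = 5:
f'(5) = 16 * 5 + 9
= 80 + 9
= 89

89


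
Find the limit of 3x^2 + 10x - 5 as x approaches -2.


Since polynomials are continuous, we use direct substitution.
lim(x->-2) of 3x^2 + 10x - 5
= 3 * (-2)^2 + 10 * (-2) - 5
= 12 - 20 - 5
= -13

-13


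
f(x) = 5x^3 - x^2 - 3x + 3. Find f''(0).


First derivative:
f'(x) = 15x^2 - 2x - 3
Second derivative:
f''(x) = 30x - 2
Substitute x = 0:
f''(0) = 30 * 0 - 2
= 0 - 2
= -2

-2


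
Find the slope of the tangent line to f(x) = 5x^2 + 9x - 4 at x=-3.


The slope of the tangent line equals f'(x) at the point.
f(x) = 5x^2 + 9x - 4
f'(x) = 10x + 9
At x = -3:
f'(-3) = 10 * (-3) + 9
= -30 + 9
= -21

-21


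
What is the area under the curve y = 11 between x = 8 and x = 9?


The area under a constant function y = 11 is a rectangle.
Width = 9 - 8 = 1
Height = 11
Area = width * height
= 1 * 11
= 11

11


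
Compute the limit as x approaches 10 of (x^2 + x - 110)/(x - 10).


Direct substitution gives 0/0, so we factor the numerator.
Factor: (x^2 + x - 110) = (x - 10)(x + 11)
Cancel the common factor (x - 10):
(x^2 + x - 110)/(x - 10) = (x + 11)
Now substitute x = 10:
= (10) - (-11) = 21

21


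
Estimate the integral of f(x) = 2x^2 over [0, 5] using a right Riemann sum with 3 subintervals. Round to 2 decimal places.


Right Riemann sum uses right endpoints of each subinterval.
Interval: [0, 5], n = 3
dx = (5 - 0) / 3 = 5/3
Right endpoints: [5/3, 10/3, 5]
f values: [50/9, 200/9, 50]
Sum = dx * (sum of f values)
= 5/3 * 700/9
= 3500/27 ≈ 129.63

129.63


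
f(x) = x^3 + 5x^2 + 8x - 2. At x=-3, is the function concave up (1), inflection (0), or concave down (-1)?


Concavity is determined by the sign of f''(x).
f(x) = x^3 + 5x^2 + 8x - 2
f'(x) = 3x^2 + 10x + 8
f''(x) = 6x + 10
f''(-3) = 6 * (-3) + 10
= -18 + 10
= -8
Since f''(-3) < 0, the function is concave down (-1)

-1


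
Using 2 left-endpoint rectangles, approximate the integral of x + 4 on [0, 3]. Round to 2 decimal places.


Left Riemann sum uses left endpoints of each subinterval.
Interval: [0, 3], n = 2
dx = (3 - 0) / 2 = 3/2
Left endpoints: [0, 3/2]
f values: [4, 11/2]
Sum = dx * (sum of f values)
= 3/2 * 19/2
= 57/4 = 14.25

14.25


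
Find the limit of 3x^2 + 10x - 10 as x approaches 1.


Since polynomials are continuous, we use direct substitution.
lim(x->1) of 3x^2 + 10x - 10
= 3 * 1^2 + 10 * 1 - 10
= 3 + 10 - 10
= 3

3


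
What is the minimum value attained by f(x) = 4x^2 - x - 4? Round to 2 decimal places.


For a quadratic f(x) = ax^2 + bx + c with a > 0, the minimum is at the vertex.
Vertex x-coordinate: x = -b/(2a)
x = -(-1) / (2 * 4)
x = 1/8
Substitute back to find the minimum value:
f(1/8) = 4 * (1/8)^2 - 1 * (1/8) - 4
= 1/16 - 1/8 - 4
= -65/16 ≈ -4.06

-4.06


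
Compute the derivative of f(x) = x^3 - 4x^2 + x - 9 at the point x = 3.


Differentiate f(x) = x^3 - 4x^2 + x - 9 term by term:
f'(x) = 3x^2 - 8x + 1
Substitute x = 3:
f'(3) = 3 * 3^2 - 8 * 3 + 1
= 27 - 24 + 1
= 4

4


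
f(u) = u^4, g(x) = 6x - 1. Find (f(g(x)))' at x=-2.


Using the chain rule: (f(g(x)))' = f'(g(x)) * g'(x)
First, find g(-2):
g(-2) = 6 * (-2) - 1 = -13
Next, f'(u) = 4u^3
And g'(x) = 6
So f'(g(-2)) * g'(-2)
= 4 * (-13)^3 * 6
= 4 * (-2197) * 6
= -52728

-52728


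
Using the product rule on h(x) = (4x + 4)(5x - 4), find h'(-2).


Let u(x) = 4x + 4 and v(x) = 5x - 4
u'(x) = 4
v'(x) = 5
Product rule: h'(x) = u'(x)*v(x) + u(x)*v'(x)
= 4 * (5x - 4) + (4x + 4) * 5
At x = -2:
u(-2) = 4 * (-2) + 4 = -4
v(-2) = 5 * (-2) - 4 = -14
h'(-2) = 4 * (-14) + (-4) * 5
= -56 - 20
= -76

-76


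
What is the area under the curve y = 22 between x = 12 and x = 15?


The area under a constant function y = 22 is a rectangle.
Width = 15 - 12 = 3
Height = 22
Area = width * height
= 3 * 22
= 66

66


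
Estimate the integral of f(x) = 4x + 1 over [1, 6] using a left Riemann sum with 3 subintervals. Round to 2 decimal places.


Left Riemann sum uses left endpoints of each subinterval.
Interval: [1, 6], n = 3
dx = (6 - 1) / 3 = 5/3
Left endpoints: [1, 8/3, 13/3]
f values: [5, 35/3, 55/3]
Sum = dx * (sum of f values)
= 5/3 * 35
= 175/3 ≈ 58.33

58.33


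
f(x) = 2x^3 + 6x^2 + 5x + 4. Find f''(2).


First derivative:
f'(x) = 6x^2 + 12x + 5
Second derivative:
f''(x) = 12x + 12
Substitute x = 2:
f''(2) = 12 * 2 + 12
= 24 + 12
= 36

36


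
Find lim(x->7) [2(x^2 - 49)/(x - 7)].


Direct substitution gives 0/0, so we factor the numerator.
Factor: 2(x^2 - 49) = 2 * (x - 7)(x + 7)
Cancel the common factor (x - 7):
2(x^2 - 49)/(x - 7) = 2 * (x + 7)
Now substitute x = 7:
= 2 * (7 + 7) = 28

28


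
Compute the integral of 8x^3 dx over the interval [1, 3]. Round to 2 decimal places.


Find the antiderivative of 8x^3:
F(x) = 8/4 * x^4
Apply the Fundamental Theorem of Calculus:
F(3) - F(1)
= 8/4 * 3^4 - 8/4 * 1^4
= 8/4 * (81 - 1)
= 8/4 * 80
= 160 = 160.00

160.00


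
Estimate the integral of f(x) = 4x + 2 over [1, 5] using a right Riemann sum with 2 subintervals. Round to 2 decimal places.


Right Riemann sum uses right endpoints of each subinterval.
Interval: [1, 5], n = 2
dx = (5 - 1) / 2 = 2
Right endpoints: [3, 5]
f values: [14, 22]
Sum = dx * (sum of f values)
= 2 * 36
= 72 = 72.00

72.00


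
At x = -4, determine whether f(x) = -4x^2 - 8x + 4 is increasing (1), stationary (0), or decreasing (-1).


Compute f'(x) to determine behavior:
f'(x) = -8x - 8
f'(-4) = -8 * (-4) - 8
= 32 - 8
= 24
Since f'(-4) > 0, the function is increasing (1)

1


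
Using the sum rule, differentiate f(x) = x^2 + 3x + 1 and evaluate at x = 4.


Differentiate term by term using power and sum rules:
f(x) = x^2 + 3x + 1
f'(x) = 2x + 3
Substitute x = 4:
f'(4) = 2 * 4 + 3
= 8 + 3
= 11

11


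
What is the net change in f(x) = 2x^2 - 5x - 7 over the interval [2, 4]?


Net change = f(b) - f(a)
f(x) = 2x^2 - 5x - 7
Compute f(4):
f(4) = 2 * 4^2 - 5 * 4 - 7
= 32 - 20 - 7
= 5
Compute f(2):
f(2) = 2 * 2^2 - 5 * 2 - 7
= 8 - 10 - 7
= -9
Net change = 5 - (-9) = 14

14


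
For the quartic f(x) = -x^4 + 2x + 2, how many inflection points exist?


Inflection points occur where f''(x) = 0 and concavity changes.
f(x) = -x^4 + 2x + 2
f'(x) = -4x^3 + 2
f''(x) = -12x^2
This is a quadratic in x. Use the discriminant to count real roots.
Discriminant = (0)^2 - 4 * (-12) * 0
= 0 - 0
= 0
Since discriminant = 0, f''(x) = 0 has a single repeated root.
At a repeated root the quadratic f''(x) touches zero but does not change sign, so concavity does not change.
Number of inflection points: 0

0


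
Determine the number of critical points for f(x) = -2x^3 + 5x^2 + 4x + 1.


Find where f'(x) = 0:
f(x) = -2x^3 + 5x^2 + 4x + 1
f'(x) = -6x^2 + 10x + 4
This is a quadratic in x. Use the discriminant to count real roots.
Discriminant = (10)^2 - 4 * (-6) * 4
= 100 - (-96)
= 196
Since discriminant > 0, f'(x) = 0 has 2 real solutions.
Number of critical points: 2

2


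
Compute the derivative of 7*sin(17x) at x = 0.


Apply the chain rule to differentiate 7*sin(17x):
d/dx [7*sin(17x)]
= 7 * cos(17x) * d/dx(17x)
= 7 * 17 * cos(17x)
= 119 * cos(17x)
Evaluate at x = 0:
= 119 * cos(0)
= 119 * 1
= 119

119


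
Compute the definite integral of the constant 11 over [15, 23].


The integral of a constant k over [a, b] equals k * (b - a).
integral from 15 to 23 of 11 dx
= 11 * (23 - 15)
= 11 * 8
= 88

88


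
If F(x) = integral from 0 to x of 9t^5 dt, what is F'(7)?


By the Fundamental Theorem of Calculus (Part 1):
If F(x) = integral from 0 to x of f(t) dt, then F'(x) = f(x)
Here f(t) = 9t^5
So F'(x) = 9x^5
Evaluate at x = 7:
F'(7) = 9 * 7^5
= 9 * 16807
= 151263

151263


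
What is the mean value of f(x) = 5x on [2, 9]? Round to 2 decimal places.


Average value = 1/(b-a) * integral from a to b of f(x) dx
First compute the integral of 5x:
F(x) = (5/2)x^2
F(9) = 5/2 * 81 + 0 * 9 = 405/2
F(2) = 5/2 * 4 + 0 * 2 = 10
Integral = 405/2 - 10 = 385/2
Average = (385/2) / (9 - 2) = (385/2) / 7
= 55/2 = 27.50

27.50
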